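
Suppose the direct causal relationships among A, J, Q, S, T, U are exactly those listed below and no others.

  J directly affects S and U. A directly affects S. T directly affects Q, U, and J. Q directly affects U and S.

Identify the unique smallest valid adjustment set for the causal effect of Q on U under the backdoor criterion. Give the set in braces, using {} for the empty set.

{T}

Variables eligible for adjustment (non-descendants of Q, excluding Q and U): {A, J, T}.
Backdoor paths from Q to U:
  P1: Q <- T -> J -> U
  P2: Q <- T -> U
The empty set is not sufficient: P1 (Q <- T -> J -> U) has no collider blocking it and no conditioned non-collider, so it is open.
Try {T}:
  P1: blocked at fork node T ∈ conditioning set.
  P2: blocked at fork node T ∈ conditioning set.
{T} contains no descendant of Q and blocks every backdoor path.
No other singleton works — e.g. {A} leaves P1 open — so {T} is the unique smallest valid adjustment set.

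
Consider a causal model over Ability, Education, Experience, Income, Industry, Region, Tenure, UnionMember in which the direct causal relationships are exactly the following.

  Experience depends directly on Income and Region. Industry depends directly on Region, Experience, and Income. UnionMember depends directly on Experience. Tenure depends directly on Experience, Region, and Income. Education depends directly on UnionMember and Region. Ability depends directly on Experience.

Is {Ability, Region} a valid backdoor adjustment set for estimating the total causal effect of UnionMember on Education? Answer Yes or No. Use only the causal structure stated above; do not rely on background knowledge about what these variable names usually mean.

Yes

Backdoor paths from UnionMember to Education (paths whose first edge points into UnionMember):
  P1: UnionMember <- Experience <- Income -> Tenure <- Region -> Education
  P2: UnionMember <- Experience <- Income -> Industry <- Region -> Education
  P3: UnionMember <- Experience <- Region -> Education
  P4: UnionMember <- Experience -> Tenure <- Income -> Industry <- Region -> Education
  P5: UnionMember <- Experience -> Tenure <- Region -> Education
  P6: UnionMember <- Experience -> Industry <- Income -> Tenure <- Region -> Education
  P7: UnionMember <- Experience -> Industry <- Region -> Education
Condition 1 (no descendant of UnionMember in the set): holds — descendants of UnionMember are {Education}; none are in {Ability, Region}.
Condition 2 (every backdoor path blocked by {Ability, Region}):
  P1: blocked at collider Tenure (neither it nor any descendant is in the conditioning set).
  P2: blocked at collider Industry (neither it nor any descendant is in the conditioning set).
  P3: blocked at fork node Region ∈ conditioning set.
  P4: blocked at collider Tenure (neither it nor any descendant is in the conditioning set).
  P5: blocked at collider Tenure (neither it nor any descendant is in the conditioning set).
  P6: blocked at collider Industry (neither it nor any descendant is in the conditioning set).
  P7: blocked at collider Industry (neither it nor any descendant is in the conditioning set).
{Ability, Region} satisfies the backdoor criterion.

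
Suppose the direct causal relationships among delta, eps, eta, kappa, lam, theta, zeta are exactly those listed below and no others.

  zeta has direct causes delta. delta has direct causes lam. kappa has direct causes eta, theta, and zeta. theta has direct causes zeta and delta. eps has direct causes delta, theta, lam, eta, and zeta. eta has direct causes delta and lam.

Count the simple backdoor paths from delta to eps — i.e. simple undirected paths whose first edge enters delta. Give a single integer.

6

A backdoor path from delta to eps is any simple undirected path whose first edge points into delta (i.e. leaves delta via a parent).
Parents of delta: {lam}.
Enumerating:
  P1: delta <- lam -> eta -> eps
  P2: delta <- lam -> eta -> kappa <- zeta -> theta -> eps
  P3: delta <- lam -> eta -> kappa <- zeta -> eps
  P4: delta <- lam -> eta -> kappa <- theta <- zeta -> eps
  P5: delta <- lam -> eta -> kappa <- theta -> eps
  P6: delta <- lam -> eps
That exhausts the simple backdoor paths. Count: 6.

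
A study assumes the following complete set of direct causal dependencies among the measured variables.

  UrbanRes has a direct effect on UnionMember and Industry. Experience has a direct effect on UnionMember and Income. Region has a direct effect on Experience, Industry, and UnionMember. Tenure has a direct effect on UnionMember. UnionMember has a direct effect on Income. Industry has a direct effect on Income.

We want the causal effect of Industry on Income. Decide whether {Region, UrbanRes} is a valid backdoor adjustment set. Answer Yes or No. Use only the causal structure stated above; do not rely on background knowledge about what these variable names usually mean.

Yes

Backdoor paths from Industry to Income (paths whose first edge points into Industry):
  P1: Industry <- Region -> Experience -> UnionMember -> Income
  P2: Industry <- Region -> Experience -> Income
  P3: Industry <- Region -> UnionMember <- Experience -> Income
  P4: Industry <- Region -> UnionMember -> Income
  P5: Industry <- UrbanRes -> UnionMember <- Region -> Experience -> Income
  P6: Industry <- UrbanRes -> UnionMember <- Experience -> Income
  P7: Industry <- UrbanRes -> UnionMember -> Income
Condition 1 (no descendant of Industry in the set): holds — descendants of Industry are {Income}; none are in {Region, UrbanRes}.
Condition 2 (every backdoor path blocked by {Region, UrbanRes}):
  P1: blocked at fork node Region ∈ conditioning set.
  P2: blocked at fork node Region ∈ conditioning set.
  P3: blocked at fork node Region ∈ conditioning set.
  P4: blocked at fork node Region ∈ conditioning set.
  P5: blocked at fork node UrbanRes ∈ conditioning set.
  P6: blocked at fork node UrbanRes ∈ conditioning set.
  P7: blocked at fork node UrbanRes ∈ conditioning set.
{Region, UrbanRes} satisfies the backdoor criterion.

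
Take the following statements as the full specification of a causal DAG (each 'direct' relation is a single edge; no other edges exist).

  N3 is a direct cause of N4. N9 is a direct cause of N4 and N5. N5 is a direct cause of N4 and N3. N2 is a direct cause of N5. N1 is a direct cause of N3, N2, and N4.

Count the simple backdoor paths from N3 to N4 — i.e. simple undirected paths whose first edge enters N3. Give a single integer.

A backdoor path from N3 to N4 is any simple undirected path whose first edge points into N3 (i.e. leaves N3 via a parent).
Parents of N3: {N1, N5}.
Enumerating:
  P1: N3 <- N1 -> N2 -> N5 <- N9 -> N4
  P2: N3 <- N1 -> N2 -> N5 -> N4
  P3: N3 <- N1 -> N4
  P4: N3 <- N5 <- N9 -> N4
  P5: N3 <- N5 <- N2 <- N1 -> N4
  P6: N3 <- N5 -> N4
That exhausts the simple backdoor paths. Count: 6.

6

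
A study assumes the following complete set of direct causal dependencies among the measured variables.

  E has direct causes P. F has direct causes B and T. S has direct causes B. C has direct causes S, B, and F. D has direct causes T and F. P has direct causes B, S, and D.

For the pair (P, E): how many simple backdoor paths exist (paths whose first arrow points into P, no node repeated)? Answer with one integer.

A backdoor path from P to E is any simple undirected path whose first edge points into P (i.e. leaves P via a parent).
Parents of P: {B, D, S}.
No simple path from any parent of P reaches E without revisiting P, so there are no backdoor paths.

0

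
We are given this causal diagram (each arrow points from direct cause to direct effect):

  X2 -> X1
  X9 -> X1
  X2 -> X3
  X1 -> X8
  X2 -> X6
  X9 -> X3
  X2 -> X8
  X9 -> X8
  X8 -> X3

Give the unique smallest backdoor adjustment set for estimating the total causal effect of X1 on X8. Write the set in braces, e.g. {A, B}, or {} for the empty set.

Variables eligible for adjustment (non-descendants of X1, excluding X1 and X8): {X2, X6, X9}.
Backdoor paths from X1 to X8:
  P1: X1 <- X2 -> X8
  P2: X1 <- X2 -> X3 <- X9 -> X8
  P3: X1 <- X2 -> X3 <- X8
  P4: X1 <- X9 -> X8
  P5: X1 <- X9 -> X3 <- X2 -> X8
  P6: X1 <- X9 -> X3 <- X8
The empty set is not sufficient: P1 (X1 <- X2 -> X8) has no collider blocking it and no conditioned non-collider, so it is open.
Try {X2, X9}:
  P1: blocked at fork node X2 ∈ conditioning set.
  P2: blocked at fork node X2 ∈ conditioning set.
  P3: blocked at fork node X2 ∈ conditioning set.
  P4: blocked at fork node X9 ∈ conditioning set.
  P5: blocked at fork node X9 ∈ conditioning set.
  P6: blocked at fork node X9 ∈ conditioning set.
{X2, X9} contains no descendant of X1 and blocks every backdoor path.
Every element of {X2, X9} is needed (dropping X2 leaves P1 open; dropping X9 leaves P4 open), so no proper subset is valid.
Among all size-2 subsets of the eligible variables, only {X2, X9} blocks every backdoor path, so it is the unique smallest valid adjustment set.

{X2, X9}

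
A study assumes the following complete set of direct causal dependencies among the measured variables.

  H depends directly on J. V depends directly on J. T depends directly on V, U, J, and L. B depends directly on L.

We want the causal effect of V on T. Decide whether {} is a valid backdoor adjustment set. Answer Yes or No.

No

Backdoor paths from V to T (paths whose first edge points into V):
  P1: V <- J -> T
Condition 1 (no descendant of V in the set): holds — descendants of V are {T}; none are in {}.
Condition 2 (every backdoor path blocked by {}):
  P1: open — no interior node is in the conditioning set.
{} does not satisfy the backdoor criterion.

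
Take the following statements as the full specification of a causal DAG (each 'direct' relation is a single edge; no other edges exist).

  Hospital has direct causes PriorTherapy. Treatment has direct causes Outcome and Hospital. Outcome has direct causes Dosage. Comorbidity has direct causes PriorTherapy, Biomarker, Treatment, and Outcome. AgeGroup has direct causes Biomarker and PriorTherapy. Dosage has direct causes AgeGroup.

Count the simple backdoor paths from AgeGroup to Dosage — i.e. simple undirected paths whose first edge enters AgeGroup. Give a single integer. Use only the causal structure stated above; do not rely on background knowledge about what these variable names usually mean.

7

A backdoor path from AgeGroup to Dosage is any simple undirected path whose first edge points into AgeGroup (i.e. leaves AgeGroup via a parent).
Parents of AgeGroup: {Biomarker, PriorTherapy}.
Enumerating:
  P1: AgeGroup <- Biomarker -> Comorbidity <- PriorTherapy -> Hospital -> Treatment <- Outcome <- Dosage
  P2: AgeGroup <- Biomarker -> Comorbidity <- Outcome <- Dosage
  P3: AgeGroup <- Biomarker -> Comorbidity <- Treatment <- Outcome <- Dosage
  P4: AgeGroup <- PriorTherapy -> Hospital -> Treatment <- Outcome <- Dosage
  P5: AgeGroup <- PriorTherapy -> Hospital -> Treatment -> Comorbidity <- Outcome <- Dosage
  P6: AgeGroup <- PriorTherapy -> Comorbidity <- Outcome <- Dosage
  P7: AgeGroup <- PriorTherapy -> Comorbidity <- Treatment <- Outcome <- Dosage
That exhausts the simple backdoor paths. Count: 7.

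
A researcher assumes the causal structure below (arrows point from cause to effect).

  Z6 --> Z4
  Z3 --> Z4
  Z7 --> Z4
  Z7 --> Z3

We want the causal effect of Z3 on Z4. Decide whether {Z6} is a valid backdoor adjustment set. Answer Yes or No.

No

Backdoor paths from Z3 to Z4 (paths whose first edge points into Z3):
  P1: Z3 <- Z7 -> Z4
Condition 1 (no descendant of Z3 in the set): holds — descendants of Z3 are {Z4}; none are in {Z6}.
Condition 2 (every backdoor path blocked by {Z6}):
  P1: open — no interior node is in the conditioning set.
{Z6} does not satisfy the backdoor criterion.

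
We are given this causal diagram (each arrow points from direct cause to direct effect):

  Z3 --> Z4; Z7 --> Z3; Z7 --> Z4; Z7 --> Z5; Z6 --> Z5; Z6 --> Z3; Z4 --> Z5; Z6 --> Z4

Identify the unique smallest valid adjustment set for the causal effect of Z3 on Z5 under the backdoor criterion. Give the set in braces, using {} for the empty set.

{Z6, Z7}

Variables eligible for adjustment (non-descendants of Z3, excluding Z3 and Z5): {Z6, Z7}.
Backdoor paths from Z3 to Z5:
  P1: Z3 <- Z7 -> Z4 <- Z6 -> Z5
  P2: Z3 <- Z7 -> Z4 -> Z5
  P3: Z3 <- Z7 -> Z5
  P4: Z3 <- Z6 -> Z4 <- Z7 -> Z5
  P5: Z3 <- Z6 -> Z4 -> Z5
  P6: Z3 <- Z6 -> Z5
The empty set is not sufficient: P2 (Z3 <- Z7 -> Z4 -> Z5) has no collider blocking it and no conditioned non-collider, so it is open.
Try {Z6, Z7}:
  P1: blocked at fork node Z7 ∈ conditioning set.
  P2: blocked at fork node Z7 ∈ conditioning set.
  P3: blocked at fork node Z7 ∈ conditioning set.
  P4: blocked at fork node Z6 ∈ conditioning set.
  P5: blocked at fork node Z6 ∈ conditioning set.
  P6: blocked at fork node Z6 ∈ conditioning set.
{Z6, Z7} contains no descendant of Z3 and blocks every backdoor path.
Every element of {Z6, Z7} is needed (dropping Z6 leaves P5 open; dropping Z7 leaves P2 open), so no proper subset is valid.
Among all size-2 subsets of the eligible variables, only {Z6, Z7} blocks every backdoor path, so it is the unique smallest valid adjustment set.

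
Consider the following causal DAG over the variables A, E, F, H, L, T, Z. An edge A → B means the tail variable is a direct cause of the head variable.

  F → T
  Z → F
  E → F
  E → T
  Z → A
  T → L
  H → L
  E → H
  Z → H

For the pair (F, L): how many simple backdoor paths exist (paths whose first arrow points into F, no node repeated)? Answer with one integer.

4

A backdoor path from F to L is any simple undirected path whose first edge points into F (i.e. leaves F via a parent).
Parents of F: {E, Z}.
Enumerating:
  P1: F <- Z -> H <- E -> T -> L
  P2: F <- Z -> H -> L
  P3: F <- E -> H -> L
  P4: F <- E -> T -> L
That exhausts the simple backdoor paths. Count: 4.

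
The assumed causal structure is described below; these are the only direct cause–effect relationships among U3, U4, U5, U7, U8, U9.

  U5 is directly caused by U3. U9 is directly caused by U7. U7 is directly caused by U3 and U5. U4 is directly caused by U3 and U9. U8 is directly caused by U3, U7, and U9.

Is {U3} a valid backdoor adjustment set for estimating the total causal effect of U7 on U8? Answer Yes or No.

Backdoor paths from U7 to U8 (paths whose first edge points into U7):
  P1: U7 <- U3 -> U8
  P2: U7 <- U3 -> U4 <- U9 -> U8
  P3: U7 <- U5 <- U3 -> U8
  P4: U7 <- U5 <- U3 -> U4 <- U9 -> U8
Condition 1 (no descendant of U7 in the set): holds — descendants of U7 are {U4, U8, U9}; none are in {U3}.
Condition 2 (every backdoor path blocked by {U3}):
  P1: blocked at fork node U3 ∈ conditioning set.
  P2: blocked at fork node U3 ∈ conditioning set.
  P3: blocked at fork node U3 ∈ conditioning set.
  P4: blocked at fork node U3 ∈ conditioning set.
{U3} satisfies the backdoor criterion.

Yes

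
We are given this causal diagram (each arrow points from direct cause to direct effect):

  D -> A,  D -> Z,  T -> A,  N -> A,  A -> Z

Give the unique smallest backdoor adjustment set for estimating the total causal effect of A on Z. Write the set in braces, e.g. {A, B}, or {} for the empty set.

{D}

Variables eligible for adjustment (non-descendants of A, excluding A and Z): {D, N, T}.
Backdoor paths from A to Z:
  P1: A <- D -> Z
The empty set is not sufficient: P1 (A <- D -> Z) has no collider blocking it and no conditioned non-collider, so it is open.
Try {D}:
  P1: blocked at fork node D ∈ conditioning set.
{D} contains no descendant of A and blocks every backdoor path.
No other singleton works — e.g. {N} leaves P1 open — so {D} is the unique smallest valid adjustment set.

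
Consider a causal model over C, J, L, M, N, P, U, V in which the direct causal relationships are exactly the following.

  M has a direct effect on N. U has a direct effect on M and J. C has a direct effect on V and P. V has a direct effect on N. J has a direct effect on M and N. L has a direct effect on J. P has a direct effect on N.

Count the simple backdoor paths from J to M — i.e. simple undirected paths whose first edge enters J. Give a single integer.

A backdoor path from J to M is any simple undirected path whose first edge points into J (i.e. leaves J via a parent).
Parents of J: {L, U}.
Enumerating:
  P1: J <- U -> M
That exhausts the simple backdoor paths. Count: 1.

1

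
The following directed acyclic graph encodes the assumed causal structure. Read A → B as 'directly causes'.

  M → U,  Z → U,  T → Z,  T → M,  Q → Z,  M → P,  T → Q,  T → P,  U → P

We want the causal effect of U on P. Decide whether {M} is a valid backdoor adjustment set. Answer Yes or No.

Backdoor paths from U to P (paths whose first edge points into U):
  P1: U <- Z <- T -> M -> P
  P2: U <- Z <- T -> P
  P3: U <- Z <- Q <- T -> M -> P
  P4: U <- Z <- Q <- T -> P
  P5: U <- M <- T -> P
  P6: U <- M -> P
Condition 1 (no descendant of U in the set): holds — descendants of U are {P}; none are in {M}.
Condition 2 (every backdoor path blocked by {M}):
  P1: blocked at chain node M ∈ conditioning set.
  P2: open — no interior node is in the conditioning set.
  P3: blocked at chain node M ∈ conditioning set.
  P4: open — no interior node is in the conditioning set.
  P5: blocked at chain node M ∈ conditioning set.
  P6: blocked at fork node M ∈ conditioning set.
{M} does not satisfy the backdoor criterion.

No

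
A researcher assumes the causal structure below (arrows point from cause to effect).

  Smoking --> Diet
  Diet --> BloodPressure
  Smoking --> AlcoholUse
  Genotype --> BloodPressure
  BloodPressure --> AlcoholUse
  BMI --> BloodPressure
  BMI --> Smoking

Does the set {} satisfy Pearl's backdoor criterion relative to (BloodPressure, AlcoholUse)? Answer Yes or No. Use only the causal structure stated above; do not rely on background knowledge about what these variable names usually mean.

Backdoor paths from BloodPressure to AlcoholUse (paths whose first edge points into BloodPressure):
  P1: BloodPressure <- BMI -> Smoking -> AlcoholUse
  P2: BloodPressure <- Diet <- Smoking -> AlcoholUse
Condition 1 (no descendant of BloodPressure in the set): holds — descendants of BloodPressure are {AlcoholUse}; none are in {}.
Condition 2 (every backdoor path blocked by {}):
  P1: open — no interior node is in the conditioning set.
  P2: open — no interior node is in the conditioning set.
{} does not satisfy the backdoor criterion.

No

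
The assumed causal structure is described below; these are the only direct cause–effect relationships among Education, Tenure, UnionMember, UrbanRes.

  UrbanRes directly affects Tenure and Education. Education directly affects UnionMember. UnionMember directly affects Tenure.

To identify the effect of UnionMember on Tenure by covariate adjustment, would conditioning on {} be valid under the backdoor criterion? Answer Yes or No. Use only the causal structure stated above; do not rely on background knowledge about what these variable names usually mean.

Backdoor paths from UnionMember to Tenure (paths whose first edge points into UnionMember):
  P1: UnionMember <- Education <- UrbanRes -> Tenure
Condition 1 (no descendant of UnionMember in the set): holds — descendants of UnionMember are {Tenure}; none are in {}.
Condition 2 (every backdoor path blocked by {}):
  P1: open — no interior node is in the conditioning set.
{} does not satisfy the backdoor criterion.

No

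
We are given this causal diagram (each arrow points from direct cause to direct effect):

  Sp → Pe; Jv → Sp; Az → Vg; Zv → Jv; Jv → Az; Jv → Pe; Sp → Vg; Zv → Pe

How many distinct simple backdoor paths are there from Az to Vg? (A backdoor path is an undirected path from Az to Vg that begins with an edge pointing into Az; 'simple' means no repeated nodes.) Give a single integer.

A backdoor path from Az to Vg is any simple undirected path whose first edge points into Az (i.e. leaves Az via a parent).
Parents of Az: {Jv}.
Enumerating:
  P1: Az <- Jv <- Zv -> Pe <- Sp -> Vg
  P2: Az <- Jv -> Sp -> Vg
  P3: Az <- Jv -> Pe <- Sp -> Vg
That exhausts the simple backdoor paths. Count: 3.

3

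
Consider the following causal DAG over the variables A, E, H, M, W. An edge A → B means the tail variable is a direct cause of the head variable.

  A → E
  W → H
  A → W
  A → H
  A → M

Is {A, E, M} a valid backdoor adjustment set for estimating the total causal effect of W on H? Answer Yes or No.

Backdoor paths from W to H (paths whose first edge points into W):
  P1: W <- A -> H
Condition 1 (no descendant of W in the set): holds — descendants of W are {H}; none are in {A, E, M}.
Condition 2 (every backdoor path blocked by {A, E, M}):
  P1: blocked at fork node A ∈ conditioning set.
{A, E, M} satisfies the backdoor criterion.

Yes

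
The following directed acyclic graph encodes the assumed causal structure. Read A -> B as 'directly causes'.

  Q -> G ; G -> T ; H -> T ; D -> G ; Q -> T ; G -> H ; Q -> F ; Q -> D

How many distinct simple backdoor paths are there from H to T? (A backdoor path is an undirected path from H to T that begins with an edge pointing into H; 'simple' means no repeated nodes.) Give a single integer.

A backdoor path from H to T is any simple undirected path whose first edge points into H (i.e. leaves H via a parent).
Parents of H: {G}.
Enumerating:
  P1: H <- G <- Q -> T
  P2: H <- G <- D <- Q -> T
  P3: H <- G -> T
That exhausts the simple backdoor paths. Count: 3.

3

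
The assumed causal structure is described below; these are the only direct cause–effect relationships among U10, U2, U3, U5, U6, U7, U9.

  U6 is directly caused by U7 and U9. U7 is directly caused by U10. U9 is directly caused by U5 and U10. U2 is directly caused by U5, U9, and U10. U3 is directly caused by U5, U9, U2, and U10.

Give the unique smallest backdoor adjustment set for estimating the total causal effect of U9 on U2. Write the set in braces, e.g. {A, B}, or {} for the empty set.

{U10, U5}

Variables eligible for adjustment (non-descendants of U9, excluding U9 and U2): {U10, U5, U7}.
Backdoor paths from U9 to U2:
  P1: U9 <- U10 -> U2
  P2: U9 <- U10 -> U3 <- U5 -> U2
  P3: U9 <- U10 -> U3 <- U2
  P4: U9 <- U5 -> U2
  P5: U9 <- U5 -> U3 <- U10 -> U2
  P6: U9 <- U5 -> U3 <- U2
The empty set is not sufficient: P1 (U9 <- U10 -> U2) has no collider blocking it and no conditioned non-collider, so it is open.
Try {U10, U5}:
  P1: blocked at fork node U10 ∈ conditioning set.
  P2: blocked at fork node U10 ∈ conditioning set.
  P3: blocked at fork node U10 ∈ conditioning set.
  P4: blocked at fork node U5 ∈ conditioning set.
  P5: blocked at fork node U5 ∈ conditioning set.
  P6: blocked at fork node U5 ∈ conditioning set.
{U10, U5} contains no descendant of U9 and blocks every backdoor path.
Every element of {U10, U5} is needed (dropping U10 leaves P1 open; dropping U5 leaves P4 open), so no proper subset is valid.
Among all size-2 subsets of the eligible variables, only {U10, U5} blocks every backdoor path, so it is the unique smallest valid adjustment set.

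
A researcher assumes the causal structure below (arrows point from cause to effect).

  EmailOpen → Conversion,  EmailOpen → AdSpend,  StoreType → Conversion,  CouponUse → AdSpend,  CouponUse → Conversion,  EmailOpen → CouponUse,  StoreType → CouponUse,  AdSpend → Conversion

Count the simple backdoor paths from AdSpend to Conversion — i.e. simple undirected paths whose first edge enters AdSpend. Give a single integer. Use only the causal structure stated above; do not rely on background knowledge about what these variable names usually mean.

6

A backdoor path from AdSpend to Conversion is any simple undirected path whose first edge points into AdSpend (i.e. leaves AdSpend via a parent).
Parents of AdSpend: {CouponUse, EmailOpen}.
Enumerating:
  P1: AdSpend <- EmailOpen -> CouponUse <- StoreType -> Conversion
  P2: AdSpend <- EmailOpen -> CouponUse -> Conversion
  P3: AdSpend <- EmailOpen -> Conversion
  P4: AdSpend <- CouponUse <- EmailOpen -> Conversion
  P5: AdSpend <- CouponUse <- StoreType -> Conversion
  P6: AdSpend <- CouponUse -> Conversion
That exhausts the simple backdoor paths. Count: 6.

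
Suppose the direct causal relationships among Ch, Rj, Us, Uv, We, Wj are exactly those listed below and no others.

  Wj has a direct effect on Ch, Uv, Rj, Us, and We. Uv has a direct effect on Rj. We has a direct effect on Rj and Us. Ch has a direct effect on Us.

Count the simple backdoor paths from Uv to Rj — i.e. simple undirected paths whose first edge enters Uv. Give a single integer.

4

A backdoor path from Uv to Rj is any simple undirected path whose first edge points into Uv (i.e. leaves Uv via a parent).
Parents of Uv: {Wj}.
Enumerating:
  P1: Uv <- Wj -> We -> Rj
  P2: Uv <- Wj -> Ch -> Us <- We -> Rj
  P3: Uv <- Wj -> Rj
  P4: Uv <- Wj -> Us <- We -> Rj
That exhausts the simple backdoor paths. Count: 4.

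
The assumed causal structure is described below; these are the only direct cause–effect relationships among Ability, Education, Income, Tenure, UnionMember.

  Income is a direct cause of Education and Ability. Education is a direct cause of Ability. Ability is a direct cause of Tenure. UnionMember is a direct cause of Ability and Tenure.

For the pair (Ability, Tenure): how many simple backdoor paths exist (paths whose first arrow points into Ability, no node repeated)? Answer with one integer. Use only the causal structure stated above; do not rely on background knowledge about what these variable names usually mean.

1

A backdoor path from Ability to Tenure is any simple undirected path whose first edge points into Ability (i.e. leaves Ability via a parent).
Parents of Ability: {Education, Income, UnionMember}.
Enumerating:
  P1: Ability <- UnionMember -> Tenure
That exhausts the simple backdoor paths. Count: 1.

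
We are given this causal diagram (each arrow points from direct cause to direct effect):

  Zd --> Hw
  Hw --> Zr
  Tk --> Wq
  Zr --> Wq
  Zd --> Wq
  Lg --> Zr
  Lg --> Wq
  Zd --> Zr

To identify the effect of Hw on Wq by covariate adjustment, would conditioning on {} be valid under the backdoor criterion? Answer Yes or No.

No

Backdoor paths from Hw to Wq (paths whose first edge points into Hw):
  P1: Hw <- Zd -> Zr <- Lg -> Wq
  P2: Hw <- Zd -> Zr -> Wq
  P3: Hw <- Zd -> Wq
Condition 1 (no descendant of Hw in the set): holds — descendants of Hw are {Wq, Zr}; none are in {}.
Condition 2 (every backdoor path blocked by {}):
  P1: blocked at collider Zr (neither it nor any descendant is in the conditioning set).
  P2: open — no interior node is in the conditioning set.
  P3: open — no interior node is in the conditioning set.
{} does not satisfy the backdoor criterion.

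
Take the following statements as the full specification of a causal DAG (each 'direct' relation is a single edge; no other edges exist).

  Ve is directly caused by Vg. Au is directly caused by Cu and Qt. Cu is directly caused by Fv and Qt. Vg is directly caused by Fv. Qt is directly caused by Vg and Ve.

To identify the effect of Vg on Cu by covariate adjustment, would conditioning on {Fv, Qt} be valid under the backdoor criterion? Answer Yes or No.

Backdoor paths from Vg to Cu (paths whose first edge points into Vg):
  P1: Vg <- Fv -> Cu
Condition 1 (no descendant of Vg in the set): FAILS — Qt is a descendant of Vg.
Condition 2 (every backdoor path blocked by {Fv, Qt}):
  P1: blocked at fork node Fv ∈ conditioning set.
{Fv, Qt} does not satisfy the backdoor criterion.

No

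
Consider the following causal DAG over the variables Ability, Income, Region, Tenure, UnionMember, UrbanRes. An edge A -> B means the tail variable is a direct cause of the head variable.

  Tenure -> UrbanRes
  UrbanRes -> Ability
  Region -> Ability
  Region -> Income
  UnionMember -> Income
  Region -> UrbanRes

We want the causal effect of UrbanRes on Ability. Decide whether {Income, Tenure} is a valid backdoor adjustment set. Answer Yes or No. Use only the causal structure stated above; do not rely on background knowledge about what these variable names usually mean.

No

Backdoor paths from UrbanRes to Ability (paths whose first edge points into UrbanRes):
  P1: UrbanRes <- Region -> Ability
Condition 1 (no descendant of UrbanRes in the set): holds — descendants of UrbanRes are {Ability}; none are in {Income, Tenure}.
Condition 2 (every backdoor path blocked by {Income, Tenure}):
  P1: open — no interior node is in the conditioning set.
{Income, Tenure} does not satisfy the backdoor criterion.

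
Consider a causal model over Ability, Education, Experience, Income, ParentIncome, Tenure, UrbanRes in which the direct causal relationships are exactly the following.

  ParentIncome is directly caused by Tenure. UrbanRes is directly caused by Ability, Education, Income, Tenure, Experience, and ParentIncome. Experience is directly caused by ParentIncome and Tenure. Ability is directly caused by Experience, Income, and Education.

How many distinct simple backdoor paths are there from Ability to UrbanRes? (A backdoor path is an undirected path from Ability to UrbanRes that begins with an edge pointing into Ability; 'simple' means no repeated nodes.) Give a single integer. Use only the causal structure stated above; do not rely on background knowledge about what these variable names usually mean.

7

A backdoor path from Ability to UrbanRes is any simple undirected path whose first edge points into Ability (i.e. leaves Ability via a parent).
Parents of Ability: {Education, Experience, Income}.
Enumerating:
  P1: Ability <- Education -> UrbanRes
  P2: Ability <- Income -> UrbanRes
  P3: Ability <- Experience <- Tenure -> ParentIncome -> UrbanRes
  P4: Ability <- Experience <- Tenure -> UrbanRes
  P5: Ability <- Experience <- ParentIncome <- Tenure -> UrbanRes
  P6: Ability <- Experience <- ParentIncome -> UrbanRes
  P7: Ability <- Experience -> UrbanRes
That exhausts the simple backdoor paths. Count: 7.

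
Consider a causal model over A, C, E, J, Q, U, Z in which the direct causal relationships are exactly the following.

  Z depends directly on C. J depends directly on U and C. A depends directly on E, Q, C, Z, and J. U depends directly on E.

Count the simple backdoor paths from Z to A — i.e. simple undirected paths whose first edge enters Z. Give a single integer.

3

A backdoor path from Z to A is any simple undirected path whose first edge points into Z (i.e. leaves Z via a parent).
Parents of Z: {C}.
Enumerating:
  P1: Z <- C -> J <- U <- E -> A
  P2: Z <- C -> J -> A
  P3: Z <- C -> A
That exhausts the simple backdoor paths. Count: 3.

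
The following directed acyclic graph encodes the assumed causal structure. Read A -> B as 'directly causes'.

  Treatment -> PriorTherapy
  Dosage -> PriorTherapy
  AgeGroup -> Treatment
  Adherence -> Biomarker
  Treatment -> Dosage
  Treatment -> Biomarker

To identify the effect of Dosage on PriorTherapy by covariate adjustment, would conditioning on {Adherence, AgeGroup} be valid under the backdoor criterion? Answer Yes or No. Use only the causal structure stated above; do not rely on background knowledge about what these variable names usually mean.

No

Backdoor paths from Dosage to PriorTherapy (paths whose first edge points into Dosage):
  P1: Dosage <- Treatment -> PriorTherapy
Condition 1 (no descendant of Dosage in the set): holds — descendants of Dosage are {PriorTherapy}; none are in {Adherence, AgeGroup}.
Condition 2 (every backdoor path blocked by {Adherence, AgeGroup}):
  P1: open — no interior node is in the conditioning set.
{Adherence, AgeGroup} does not satisfy the backdoor criterion.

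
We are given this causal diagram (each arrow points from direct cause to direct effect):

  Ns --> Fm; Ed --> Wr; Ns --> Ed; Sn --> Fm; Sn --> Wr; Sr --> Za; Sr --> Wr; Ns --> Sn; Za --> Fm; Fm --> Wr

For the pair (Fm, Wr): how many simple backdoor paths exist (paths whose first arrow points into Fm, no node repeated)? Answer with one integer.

A backdoor path from Fm to Wr is any simple undirected path whose first edge points into Fm (i.e. leaves Fm via a parent).
Parents of Fm: {Ns, Sn, Za}.
Enumerating:
  P1: Fm <- Ns -> Ed -> Wr
  P2: Fm <- Ns -> Sn -> Wr
  P3: Fm <- Sn <- Ns -> Ed -> Wr
  P4: Fm <- Sn -> Wr
  P5: Fm <- Za <- Sr -> Wr
That exhausts the simple backdoor paths. Count: 5.

5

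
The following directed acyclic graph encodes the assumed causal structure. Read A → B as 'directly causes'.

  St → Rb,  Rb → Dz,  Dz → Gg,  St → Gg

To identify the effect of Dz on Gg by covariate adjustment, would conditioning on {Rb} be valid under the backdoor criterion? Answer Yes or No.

Yes

Backdoor paths from Dz to Gg (paths whose first edge points into Dz):
  P1: Dz <- Rb <- St -> Gg
Condition 1 (no descendant of Dz in the set): holds — descendants of Dz are {Gg}; none are in {Rb}.
Condition 2 (every backdoor path blocked by {Rb}):
  P1: blocked at chain node Rb ∈ conditioning set.
{Rb} satisfies the backdoor criterion.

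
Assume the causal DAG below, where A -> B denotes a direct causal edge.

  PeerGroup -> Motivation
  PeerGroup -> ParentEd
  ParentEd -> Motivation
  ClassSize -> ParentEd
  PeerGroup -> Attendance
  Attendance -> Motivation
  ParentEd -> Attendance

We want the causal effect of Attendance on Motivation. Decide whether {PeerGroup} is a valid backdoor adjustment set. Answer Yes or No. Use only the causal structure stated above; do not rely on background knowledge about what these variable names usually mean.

Backdoor paths from Attendance to Motivation (paths whose first edge points into Attendance):
  P1: Attendance <- PeerGroup -> ParentEd -> Motivation
  P2: Attendance <- PeerGroup -> Motivation
  P3: Attendance <- ParentEd <- PeerGroup -> Motivation
  P4: Attendance <- ParentEd -> Motivation
Condition 1 (no descendant of Attendance in the set): holds — descendants of Attendance are {Motivation}; none are in {PeerGroup}.
Condition 2 (every backdoor path blocked by {PeerGroup}):
  P1: blocked at fork node PeerGroup ∈ conditioning set.
  P2: blocked at fork node PeerGroup ∈ conditioning set.
  P3: blocked at fork node PeerGroup ∈ conditioning set.
  P4: open — no interior node is in the conditioning set.
{PeerGroup} does not satisfy the backdoor criterion.

No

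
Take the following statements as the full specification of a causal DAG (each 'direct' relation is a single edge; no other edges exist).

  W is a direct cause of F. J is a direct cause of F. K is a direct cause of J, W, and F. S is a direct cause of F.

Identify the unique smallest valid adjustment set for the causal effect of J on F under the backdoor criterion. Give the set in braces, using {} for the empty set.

{K}

Variables eligible for adjustment (non-descendants of J, excluding J and F): {K, S, W}.
Backdoor paths from J to F:
  P1: J <- K -> W -> F
  P2: J <- K -> F
The empty set is not sufficient: P1 (J <- K -> W -> F) has no collider blocking it and no conditioned non-collider, so it is open.
Try {K}:
  P1: blocked at fork node K ∈ conditioning set.
  P2: blocked at fork node K ∈ conditioning set.
{K} contains no descendant of J and blocks every backdoor path.
No other singleton works — e.g. {W} leaves P2 open — so {K} is the unique smallest valid adjustment set.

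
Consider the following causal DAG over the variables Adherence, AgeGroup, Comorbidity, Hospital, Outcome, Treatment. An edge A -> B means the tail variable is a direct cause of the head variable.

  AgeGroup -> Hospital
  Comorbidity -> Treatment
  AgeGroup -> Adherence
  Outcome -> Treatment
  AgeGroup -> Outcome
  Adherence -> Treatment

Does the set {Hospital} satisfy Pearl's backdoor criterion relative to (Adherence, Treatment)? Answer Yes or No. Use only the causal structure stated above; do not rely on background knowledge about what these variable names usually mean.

No

Backdoor paths from Adherence to Treatment (paths whose first edge points into Adherence):
  P1: Adherence <- AgeGroup -> Outcome -> Treatment
Condition 1 (no descendant of Adherence in the set): holds — descendants of Adherence are {Treatment}; none are in {Hospital}.
Condition 2 (every backdoor path blocked by {Hospital}):
  P1: open — no interior node is in the conditioning set.
{Hospital} does not satisfy the backdoor criterion.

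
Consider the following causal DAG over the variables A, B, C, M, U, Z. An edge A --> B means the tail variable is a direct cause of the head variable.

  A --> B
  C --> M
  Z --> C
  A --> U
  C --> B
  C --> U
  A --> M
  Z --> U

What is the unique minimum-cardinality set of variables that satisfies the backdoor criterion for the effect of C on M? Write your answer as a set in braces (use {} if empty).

{}

Variables eligible for adjustment (non-descendants of C, excluding C and M): {A, Z}.
Backdoor paths from C to M:
  P1: C <- Z -> U <- A -> M
Each backdoor path contains an unconditioned collider, so every path is already blocked with the empty conditioning set:
  P1: blocked at collider U (neither it nor any descendant is in the conditioning set).
The empty set is therefore the unique smallest valid set.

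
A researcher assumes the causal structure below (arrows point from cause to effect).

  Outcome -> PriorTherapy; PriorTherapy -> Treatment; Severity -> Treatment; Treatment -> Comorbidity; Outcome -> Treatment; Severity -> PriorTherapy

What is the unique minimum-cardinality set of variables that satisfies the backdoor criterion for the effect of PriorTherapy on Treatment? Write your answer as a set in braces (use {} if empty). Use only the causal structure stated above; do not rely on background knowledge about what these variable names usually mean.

{Outcome, Severity}

Variables eligible for adjustment (non-descendants of PriorTherapy, excluding PriorTherapy and Treatment): {Outcome, Severity}.
Backdoor paths from PriorTherapy to Treatment:
  P1: PriorTherapy <- Outcome -> Treatment
  P2: PriorTherapy <- Severity -> Treatment
The empty set is not sufficient: P1 (PriorTherapy <- Outcome -> Treatment) has no collider blocking it and no conditioned non-collider, so it is open.
Try {Outcome, Severity}:
  P1: blocked at fork node Outcome ∈ conditioning set.
  P2: blocked at fork node Severity ∈ conditioning set.
{Outcome, Severity} contains no descendant of PriorTherapy and blocks every backdoor path.
Every element of {Outcome, Severity} is needed (dropping Outcome leaves P1 open; dropping Severity leaves P2 open), so no proper subset is valid.
Among all size-2 subsets of the eligible variables, only {Outcome, Severity} blocks every backdoor path, so it is the unique smallest valid adjustment set.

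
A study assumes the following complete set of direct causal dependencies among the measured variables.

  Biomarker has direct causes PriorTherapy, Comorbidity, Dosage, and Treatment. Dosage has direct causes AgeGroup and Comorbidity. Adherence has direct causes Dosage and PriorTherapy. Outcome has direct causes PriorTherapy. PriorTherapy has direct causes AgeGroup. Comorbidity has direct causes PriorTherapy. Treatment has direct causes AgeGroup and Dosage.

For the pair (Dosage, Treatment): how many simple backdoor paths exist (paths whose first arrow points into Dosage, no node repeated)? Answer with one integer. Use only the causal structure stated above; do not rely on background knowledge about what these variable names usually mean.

A backdoor path from Dosage to Treatment is any simple undirected path whose first edge points into Dosage (i.e. leaves Dosage via a parent).
Parents of Dosage: {AgeGroup, Comorbidity}.
Enumerating:
  P1: Dosage <- AgeGroup -> PriorTherapy -> Comorbidity -> Biomarker <- Treatment
  P2: Dosage <- AgeGroup -> PriorTherapy -> Biomarker <- Treatment
  P3: Dosage <- AgeGroup -> Treatment
  P4: Dosage <- Comorbidity <- PriorTherapy <- AgeGroup -> Treatment
  P5: Dosage <- Comorbidity <- PriorTherapy -> Biomarker <- Treatment
  P6: Dosage <- Comorbidity -> Biomarker <- PriorTherapy <- AgeGroup -> Treatment
  P7: Dosage <- Comorbidity -> Biomarker <- Treatment
That exhausts the simple backdoor paths. Count: 7.

7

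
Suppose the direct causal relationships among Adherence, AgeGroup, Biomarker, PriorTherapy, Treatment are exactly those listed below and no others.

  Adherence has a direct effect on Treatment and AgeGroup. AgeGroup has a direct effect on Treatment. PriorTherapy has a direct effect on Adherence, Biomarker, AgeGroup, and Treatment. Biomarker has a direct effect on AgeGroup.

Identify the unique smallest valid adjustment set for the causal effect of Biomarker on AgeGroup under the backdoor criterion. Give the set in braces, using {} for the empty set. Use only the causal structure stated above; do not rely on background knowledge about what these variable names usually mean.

{PriorTherapy}

Variables eligible for adjustment (non-descendants of Biomarker, excluding Biomarker and AgeGroup): {Adherence, PriorTherapy}.
Backdoor paths from Biomarker to AgeGroup:
  P1: Biomarker <- PriorTherapy -> Adherence -> AgeGroup
  P2: Biomarker <- PriorTherapy -> Adherence -> Treatment <- AgeGroup
  P3: Biomarker <- PriorTherapy -> AgeGroup
  P4: Biomarker <- PriorTherapy -> Treatment <- Adherence -> AgeGroup
  P5: Biomarker <- PriorTherapy -> Treatment <- AgeGroup
The empty set is not sufficient: P1 (Biomarker <- PriorTherapy -> Adherence -> AgeGroup) has no collider blocking it and no conditioned non-collider, so it is open.
Try {PriorTherapy}:
  P1: blocked at fork node PriorTherapy ∈ conditioning set.
  P2: blocked at fork node PriorTherapy ∈ conditioning set.
  P3: blocked at fork node PriorTherapy ∈ conditioning set.
  P4: blocked at fork node PriorTherapy ∈ conditioning set.
  P5: blocked at fork node PriorTherapy ∈ conditioning set.
{PriorTherapy} contains no descendant of Biomarker and blocks every backdoor path.
No other singleton works — e.g. {Adherence} leaves P3 open — so {PriorTherapy} is the unique smallest valid adjustment set.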